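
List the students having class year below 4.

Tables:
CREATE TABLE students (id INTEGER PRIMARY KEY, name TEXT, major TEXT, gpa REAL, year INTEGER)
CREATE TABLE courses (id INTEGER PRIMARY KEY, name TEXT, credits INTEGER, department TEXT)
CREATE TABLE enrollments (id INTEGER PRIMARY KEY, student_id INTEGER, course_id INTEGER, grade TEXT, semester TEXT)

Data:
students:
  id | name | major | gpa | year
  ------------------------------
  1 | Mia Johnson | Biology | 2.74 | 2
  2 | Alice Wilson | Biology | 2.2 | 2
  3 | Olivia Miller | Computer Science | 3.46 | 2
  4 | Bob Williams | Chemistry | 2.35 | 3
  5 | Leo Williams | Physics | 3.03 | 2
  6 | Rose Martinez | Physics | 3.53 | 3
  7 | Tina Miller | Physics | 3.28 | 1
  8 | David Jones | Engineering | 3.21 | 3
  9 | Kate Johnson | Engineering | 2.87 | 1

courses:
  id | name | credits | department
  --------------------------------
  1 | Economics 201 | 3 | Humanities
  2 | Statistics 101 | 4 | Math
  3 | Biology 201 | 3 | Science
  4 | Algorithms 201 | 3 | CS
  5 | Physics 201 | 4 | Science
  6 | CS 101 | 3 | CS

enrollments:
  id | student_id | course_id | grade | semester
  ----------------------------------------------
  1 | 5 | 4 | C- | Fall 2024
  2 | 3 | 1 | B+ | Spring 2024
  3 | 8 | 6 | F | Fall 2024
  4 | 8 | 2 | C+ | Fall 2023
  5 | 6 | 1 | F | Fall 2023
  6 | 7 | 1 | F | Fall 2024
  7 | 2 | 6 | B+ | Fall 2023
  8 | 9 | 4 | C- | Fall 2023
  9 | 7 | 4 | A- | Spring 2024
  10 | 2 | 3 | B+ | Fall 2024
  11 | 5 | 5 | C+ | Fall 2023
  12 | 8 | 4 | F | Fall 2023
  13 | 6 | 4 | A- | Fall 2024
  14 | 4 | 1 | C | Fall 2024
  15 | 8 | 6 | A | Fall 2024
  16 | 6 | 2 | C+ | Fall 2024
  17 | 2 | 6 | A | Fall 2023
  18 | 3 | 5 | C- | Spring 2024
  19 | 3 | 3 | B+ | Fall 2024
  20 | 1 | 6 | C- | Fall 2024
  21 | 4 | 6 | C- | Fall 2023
SELECT name, year FROM students WHERE year < 4

Execution result:
name | year
Mia Johnson | 2
Alice Wilson | 2
Olivia Miller | 2
Bob Williams | 3
Leo Williams | 2
Rose Martinez | 3
Tina Miller | 1
David Jones | 3
Kate Johnson | 1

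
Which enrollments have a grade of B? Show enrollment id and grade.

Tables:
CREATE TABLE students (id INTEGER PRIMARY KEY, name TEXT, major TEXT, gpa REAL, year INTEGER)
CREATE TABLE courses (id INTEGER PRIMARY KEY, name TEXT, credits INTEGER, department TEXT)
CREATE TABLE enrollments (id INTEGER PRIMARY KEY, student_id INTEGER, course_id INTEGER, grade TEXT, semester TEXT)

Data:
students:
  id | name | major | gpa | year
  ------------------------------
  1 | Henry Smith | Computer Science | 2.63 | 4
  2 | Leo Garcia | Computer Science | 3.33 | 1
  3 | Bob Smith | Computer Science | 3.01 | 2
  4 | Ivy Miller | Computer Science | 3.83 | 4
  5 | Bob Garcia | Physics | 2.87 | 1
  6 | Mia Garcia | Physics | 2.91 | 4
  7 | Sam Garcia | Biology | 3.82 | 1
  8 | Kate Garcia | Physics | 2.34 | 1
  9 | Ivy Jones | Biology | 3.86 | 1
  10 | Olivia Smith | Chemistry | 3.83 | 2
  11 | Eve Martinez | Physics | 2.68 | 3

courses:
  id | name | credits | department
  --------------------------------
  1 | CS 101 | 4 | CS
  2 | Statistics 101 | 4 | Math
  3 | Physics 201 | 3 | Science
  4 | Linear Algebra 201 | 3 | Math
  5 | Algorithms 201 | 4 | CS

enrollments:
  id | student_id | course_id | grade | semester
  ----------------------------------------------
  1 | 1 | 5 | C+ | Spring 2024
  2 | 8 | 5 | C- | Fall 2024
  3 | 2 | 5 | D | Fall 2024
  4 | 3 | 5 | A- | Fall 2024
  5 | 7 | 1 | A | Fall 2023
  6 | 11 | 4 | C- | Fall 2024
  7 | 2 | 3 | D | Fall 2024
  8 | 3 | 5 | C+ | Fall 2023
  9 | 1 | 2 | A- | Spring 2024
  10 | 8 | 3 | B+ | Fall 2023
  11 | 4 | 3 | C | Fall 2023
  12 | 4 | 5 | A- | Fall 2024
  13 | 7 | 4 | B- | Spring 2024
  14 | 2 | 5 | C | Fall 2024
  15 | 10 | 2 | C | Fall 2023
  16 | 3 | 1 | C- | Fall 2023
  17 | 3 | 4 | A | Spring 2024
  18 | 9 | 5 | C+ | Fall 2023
SELECT id, grade FROM enrollments WHERE grade = 'B'

Execution result:
(no rows)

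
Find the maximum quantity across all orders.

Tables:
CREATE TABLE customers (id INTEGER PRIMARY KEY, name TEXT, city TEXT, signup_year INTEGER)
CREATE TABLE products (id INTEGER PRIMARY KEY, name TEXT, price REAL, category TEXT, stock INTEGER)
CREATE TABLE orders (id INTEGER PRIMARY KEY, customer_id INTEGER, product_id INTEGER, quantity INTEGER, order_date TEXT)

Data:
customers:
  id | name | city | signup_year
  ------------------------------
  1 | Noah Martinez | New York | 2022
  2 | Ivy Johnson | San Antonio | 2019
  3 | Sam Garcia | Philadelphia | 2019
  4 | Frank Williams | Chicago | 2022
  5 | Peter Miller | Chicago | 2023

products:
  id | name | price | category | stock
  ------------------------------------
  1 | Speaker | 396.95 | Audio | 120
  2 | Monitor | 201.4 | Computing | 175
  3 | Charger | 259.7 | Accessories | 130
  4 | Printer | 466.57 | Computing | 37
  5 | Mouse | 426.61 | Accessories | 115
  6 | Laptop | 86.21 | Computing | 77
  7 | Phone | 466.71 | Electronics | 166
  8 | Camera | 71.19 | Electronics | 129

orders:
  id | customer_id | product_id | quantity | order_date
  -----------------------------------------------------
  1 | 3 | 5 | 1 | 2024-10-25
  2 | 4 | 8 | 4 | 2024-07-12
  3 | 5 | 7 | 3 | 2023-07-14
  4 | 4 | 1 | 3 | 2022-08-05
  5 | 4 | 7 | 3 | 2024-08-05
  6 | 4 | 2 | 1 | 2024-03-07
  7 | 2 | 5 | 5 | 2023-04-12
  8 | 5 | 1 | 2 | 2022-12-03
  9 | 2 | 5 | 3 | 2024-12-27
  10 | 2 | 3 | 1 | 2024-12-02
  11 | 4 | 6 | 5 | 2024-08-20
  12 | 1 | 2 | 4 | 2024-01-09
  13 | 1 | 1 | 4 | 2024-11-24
SELECT MAX(quantity) FROM orders

Execution result:
5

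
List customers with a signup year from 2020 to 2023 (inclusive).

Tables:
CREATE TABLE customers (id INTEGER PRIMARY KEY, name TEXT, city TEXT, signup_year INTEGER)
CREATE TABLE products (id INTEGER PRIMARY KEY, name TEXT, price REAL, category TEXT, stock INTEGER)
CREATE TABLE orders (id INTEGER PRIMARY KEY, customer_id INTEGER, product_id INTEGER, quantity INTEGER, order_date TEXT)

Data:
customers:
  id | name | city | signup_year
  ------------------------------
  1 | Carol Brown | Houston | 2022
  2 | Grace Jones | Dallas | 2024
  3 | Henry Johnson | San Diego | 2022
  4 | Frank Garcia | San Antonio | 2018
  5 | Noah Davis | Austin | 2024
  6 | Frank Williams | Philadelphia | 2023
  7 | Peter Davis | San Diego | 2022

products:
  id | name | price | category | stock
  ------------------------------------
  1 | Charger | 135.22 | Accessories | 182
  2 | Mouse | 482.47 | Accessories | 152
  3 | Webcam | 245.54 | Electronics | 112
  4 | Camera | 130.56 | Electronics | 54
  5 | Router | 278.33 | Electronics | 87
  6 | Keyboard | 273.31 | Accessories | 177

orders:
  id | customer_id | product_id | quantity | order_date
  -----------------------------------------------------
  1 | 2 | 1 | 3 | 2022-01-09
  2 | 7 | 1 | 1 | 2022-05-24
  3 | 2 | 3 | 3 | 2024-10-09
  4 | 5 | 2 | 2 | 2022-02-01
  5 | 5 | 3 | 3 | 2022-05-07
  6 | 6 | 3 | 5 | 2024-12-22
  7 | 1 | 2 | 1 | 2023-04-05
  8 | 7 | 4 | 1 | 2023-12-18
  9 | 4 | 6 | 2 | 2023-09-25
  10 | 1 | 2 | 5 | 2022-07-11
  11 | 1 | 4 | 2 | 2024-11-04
SELECT name, signup_year FROM customers WHERE signup_year BETWEEN 2020 AND 2023

Execution result:
name | signup_year
Carol Brown | 2022
Henry Johnson | 2022
Frank Williams | 2023
Peter Davis | 2022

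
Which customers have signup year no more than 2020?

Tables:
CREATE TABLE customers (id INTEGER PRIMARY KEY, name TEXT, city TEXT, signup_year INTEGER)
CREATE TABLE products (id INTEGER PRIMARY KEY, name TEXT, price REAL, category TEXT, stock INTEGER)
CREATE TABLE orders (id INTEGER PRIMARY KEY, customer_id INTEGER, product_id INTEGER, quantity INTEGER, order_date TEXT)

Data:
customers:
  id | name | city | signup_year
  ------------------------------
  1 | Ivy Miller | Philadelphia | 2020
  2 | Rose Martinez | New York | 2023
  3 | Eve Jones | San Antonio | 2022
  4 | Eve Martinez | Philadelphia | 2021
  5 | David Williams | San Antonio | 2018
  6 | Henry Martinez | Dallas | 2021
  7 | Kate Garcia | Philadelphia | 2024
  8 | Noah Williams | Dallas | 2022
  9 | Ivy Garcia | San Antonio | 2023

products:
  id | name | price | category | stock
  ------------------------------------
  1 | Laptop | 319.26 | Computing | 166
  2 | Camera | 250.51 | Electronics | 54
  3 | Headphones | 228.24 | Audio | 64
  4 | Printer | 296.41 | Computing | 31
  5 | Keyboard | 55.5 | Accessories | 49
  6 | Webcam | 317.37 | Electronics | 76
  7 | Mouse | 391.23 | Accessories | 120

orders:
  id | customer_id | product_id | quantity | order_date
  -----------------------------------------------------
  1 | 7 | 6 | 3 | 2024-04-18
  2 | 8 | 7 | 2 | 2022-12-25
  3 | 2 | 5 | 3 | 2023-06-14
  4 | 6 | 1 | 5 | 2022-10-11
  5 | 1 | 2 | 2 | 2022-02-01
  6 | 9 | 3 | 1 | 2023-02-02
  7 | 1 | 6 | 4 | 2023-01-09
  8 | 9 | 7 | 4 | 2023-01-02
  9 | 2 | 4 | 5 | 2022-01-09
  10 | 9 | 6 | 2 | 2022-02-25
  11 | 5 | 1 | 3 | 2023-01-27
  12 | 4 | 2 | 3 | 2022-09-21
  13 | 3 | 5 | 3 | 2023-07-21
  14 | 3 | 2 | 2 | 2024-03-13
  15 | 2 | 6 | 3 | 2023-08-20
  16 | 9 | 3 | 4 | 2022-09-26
SELECT name, signup_year FROM customers WHERE signup_year <= 2020

Execution result:
name | signup_year
Ivy Miller | 2020
David Williams | 2018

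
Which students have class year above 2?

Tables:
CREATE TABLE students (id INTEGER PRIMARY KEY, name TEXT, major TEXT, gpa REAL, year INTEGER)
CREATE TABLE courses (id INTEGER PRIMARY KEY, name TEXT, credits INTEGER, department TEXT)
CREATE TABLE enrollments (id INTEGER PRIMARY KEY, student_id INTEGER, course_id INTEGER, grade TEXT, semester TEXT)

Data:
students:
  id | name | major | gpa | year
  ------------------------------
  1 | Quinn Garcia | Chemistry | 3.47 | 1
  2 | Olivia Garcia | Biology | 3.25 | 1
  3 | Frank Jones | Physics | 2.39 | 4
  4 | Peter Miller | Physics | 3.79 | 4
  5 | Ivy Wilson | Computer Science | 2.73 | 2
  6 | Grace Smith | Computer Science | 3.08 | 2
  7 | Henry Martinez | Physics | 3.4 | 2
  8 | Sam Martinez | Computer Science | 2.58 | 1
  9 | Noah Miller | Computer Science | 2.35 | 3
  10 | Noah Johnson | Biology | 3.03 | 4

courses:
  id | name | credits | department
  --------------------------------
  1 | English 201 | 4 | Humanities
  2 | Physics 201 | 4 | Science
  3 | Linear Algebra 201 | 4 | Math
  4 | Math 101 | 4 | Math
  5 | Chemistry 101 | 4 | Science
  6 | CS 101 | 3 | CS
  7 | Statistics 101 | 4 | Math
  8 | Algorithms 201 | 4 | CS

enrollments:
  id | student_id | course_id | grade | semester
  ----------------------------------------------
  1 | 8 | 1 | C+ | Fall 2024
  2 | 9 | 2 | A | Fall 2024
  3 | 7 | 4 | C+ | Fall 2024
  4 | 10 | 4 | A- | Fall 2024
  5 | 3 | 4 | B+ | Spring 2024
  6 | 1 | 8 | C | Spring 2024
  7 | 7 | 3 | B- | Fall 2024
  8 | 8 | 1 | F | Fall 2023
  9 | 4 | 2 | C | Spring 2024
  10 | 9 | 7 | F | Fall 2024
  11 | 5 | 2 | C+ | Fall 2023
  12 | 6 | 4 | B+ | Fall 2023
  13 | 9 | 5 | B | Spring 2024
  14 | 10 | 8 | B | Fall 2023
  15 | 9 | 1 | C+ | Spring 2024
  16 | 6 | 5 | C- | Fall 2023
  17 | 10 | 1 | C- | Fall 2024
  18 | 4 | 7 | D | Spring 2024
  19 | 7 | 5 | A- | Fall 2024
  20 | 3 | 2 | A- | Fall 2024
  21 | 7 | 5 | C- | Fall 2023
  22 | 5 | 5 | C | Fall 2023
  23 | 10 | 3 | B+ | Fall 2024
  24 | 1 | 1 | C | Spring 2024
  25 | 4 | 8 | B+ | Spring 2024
SELECT name, year FROM students WHERE year > 2

Execution result:
name | year
Frank Jones | 4
Peter Miller | 4
Noah Miller | 3
Noah Johnson | 4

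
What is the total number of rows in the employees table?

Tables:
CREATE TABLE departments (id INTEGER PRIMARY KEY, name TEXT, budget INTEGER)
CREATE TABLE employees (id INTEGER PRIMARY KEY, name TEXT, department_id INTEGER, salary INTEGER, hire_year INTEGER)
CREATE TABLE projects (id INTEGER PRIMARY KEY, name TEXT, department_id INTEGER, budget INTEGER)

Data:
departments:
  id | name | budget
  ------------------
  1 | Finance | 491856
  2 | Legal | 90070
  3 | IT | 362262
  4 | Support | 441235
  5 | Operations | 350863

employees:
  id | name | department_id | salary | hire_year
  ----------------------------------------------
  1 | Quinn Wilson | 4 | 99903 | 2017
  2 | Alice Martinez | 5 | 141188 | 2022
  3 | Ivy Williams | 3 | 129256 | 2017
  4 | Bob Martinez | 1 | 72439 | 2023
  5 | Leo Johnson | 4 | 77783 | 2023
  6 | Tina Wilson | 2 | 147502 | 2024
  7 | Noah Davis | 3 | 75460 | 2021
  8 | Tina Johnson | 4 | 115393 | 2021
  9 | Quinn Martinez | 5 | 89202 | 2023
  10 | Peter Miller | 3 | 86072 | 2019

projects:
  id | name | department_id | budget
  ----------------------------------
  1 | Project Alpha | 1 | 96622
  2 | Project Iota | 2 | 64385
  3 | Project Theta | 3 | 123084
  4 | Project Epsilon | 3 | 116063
SELECT COUNT(*) FROM employees

Execution result:
10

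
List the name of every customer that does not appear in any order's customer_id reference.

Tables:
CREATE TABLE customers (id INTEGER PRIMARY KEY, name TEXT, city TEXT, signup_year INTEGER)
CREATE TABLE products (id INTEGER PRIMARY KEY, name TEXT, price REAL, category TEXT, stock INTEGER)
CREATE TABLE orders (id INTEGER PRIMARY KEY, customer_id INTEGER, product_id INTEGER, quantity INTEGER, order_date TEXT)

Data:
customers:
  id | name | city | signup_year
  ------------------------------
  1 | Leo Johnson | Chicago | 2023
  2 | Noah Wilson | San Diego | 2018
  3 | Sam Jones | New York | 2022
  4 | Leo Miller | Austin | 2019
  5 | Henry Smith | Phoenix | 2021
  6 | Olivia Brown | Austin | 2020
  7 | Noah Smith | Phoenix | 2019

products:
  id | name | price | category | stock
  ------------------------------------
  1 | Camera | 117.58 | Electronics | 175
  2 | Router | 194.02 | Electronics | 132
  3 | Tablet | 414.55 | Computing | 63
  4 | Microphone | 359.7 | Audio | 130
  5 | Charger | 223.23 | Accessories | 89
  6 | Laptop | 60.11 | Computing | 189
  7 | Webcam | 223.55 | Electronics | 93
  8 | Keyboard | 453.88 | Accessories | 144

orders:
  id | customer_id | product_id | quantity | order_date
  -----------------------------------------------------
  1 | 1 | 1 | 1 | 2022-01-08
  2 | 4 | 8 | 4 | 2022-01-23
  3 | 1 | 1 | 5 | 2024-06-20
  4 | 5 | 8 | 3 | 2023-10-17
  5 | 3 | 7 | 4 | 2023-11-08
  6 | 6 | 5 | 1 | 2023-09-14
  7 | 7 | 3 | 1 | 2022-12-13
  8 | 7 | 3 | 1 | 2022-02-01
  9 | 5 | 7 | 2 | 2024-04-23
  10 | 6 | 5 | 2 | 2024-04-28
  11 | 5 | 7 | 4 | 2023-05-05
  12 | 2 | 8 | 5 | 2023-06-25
SELECT p.name FROM customers p LEFT JOIN orders c ON c.customer_id = p.id WHERE c.id IS NULL

Execution result:
(no rows)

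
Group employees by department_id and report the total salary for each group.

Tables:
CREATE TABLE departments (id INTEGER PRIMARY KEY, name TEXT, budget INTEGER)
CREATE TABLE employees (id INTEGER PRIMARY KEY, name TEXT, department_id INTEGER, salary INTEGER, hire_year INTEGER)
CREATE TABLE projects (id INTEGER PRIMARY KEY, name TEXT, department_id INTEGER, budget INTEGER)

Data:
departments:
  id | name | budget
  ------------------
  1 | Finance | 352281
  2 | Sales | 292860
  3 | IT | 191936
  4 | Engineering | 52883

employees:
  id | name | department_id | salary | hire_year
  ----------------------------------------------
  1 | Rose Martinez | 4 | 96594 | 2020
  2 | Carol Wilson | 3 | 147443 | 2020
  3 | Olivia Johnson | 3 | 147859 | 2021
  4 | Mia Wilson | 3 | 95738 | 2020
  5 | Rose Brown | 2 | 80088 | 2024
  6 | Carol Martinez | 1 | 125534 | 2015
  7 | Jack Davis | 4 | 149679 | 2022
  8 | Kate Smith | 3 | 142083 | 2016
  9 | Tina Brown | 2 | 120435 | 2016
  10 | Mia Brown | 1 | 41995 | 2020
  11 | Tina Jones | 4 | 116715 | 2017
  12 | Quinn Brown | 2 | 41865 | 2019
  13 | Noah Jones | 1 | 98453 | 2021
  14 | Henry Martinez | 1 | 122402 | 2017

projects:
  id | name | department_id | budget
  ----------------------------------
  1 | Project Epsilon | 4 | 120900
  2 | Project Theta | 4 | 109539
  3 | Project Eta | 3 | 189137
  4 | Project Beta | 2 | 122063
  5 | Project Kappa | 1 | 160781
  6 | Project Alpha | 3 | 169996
SELECT department_id, SUM(salary) AS sum_salary FROM employees GROUP BY department_id

Execution result:
department_id | sum_salary
1 | 388384
2 | 242388
3 | 533123
4 | 362988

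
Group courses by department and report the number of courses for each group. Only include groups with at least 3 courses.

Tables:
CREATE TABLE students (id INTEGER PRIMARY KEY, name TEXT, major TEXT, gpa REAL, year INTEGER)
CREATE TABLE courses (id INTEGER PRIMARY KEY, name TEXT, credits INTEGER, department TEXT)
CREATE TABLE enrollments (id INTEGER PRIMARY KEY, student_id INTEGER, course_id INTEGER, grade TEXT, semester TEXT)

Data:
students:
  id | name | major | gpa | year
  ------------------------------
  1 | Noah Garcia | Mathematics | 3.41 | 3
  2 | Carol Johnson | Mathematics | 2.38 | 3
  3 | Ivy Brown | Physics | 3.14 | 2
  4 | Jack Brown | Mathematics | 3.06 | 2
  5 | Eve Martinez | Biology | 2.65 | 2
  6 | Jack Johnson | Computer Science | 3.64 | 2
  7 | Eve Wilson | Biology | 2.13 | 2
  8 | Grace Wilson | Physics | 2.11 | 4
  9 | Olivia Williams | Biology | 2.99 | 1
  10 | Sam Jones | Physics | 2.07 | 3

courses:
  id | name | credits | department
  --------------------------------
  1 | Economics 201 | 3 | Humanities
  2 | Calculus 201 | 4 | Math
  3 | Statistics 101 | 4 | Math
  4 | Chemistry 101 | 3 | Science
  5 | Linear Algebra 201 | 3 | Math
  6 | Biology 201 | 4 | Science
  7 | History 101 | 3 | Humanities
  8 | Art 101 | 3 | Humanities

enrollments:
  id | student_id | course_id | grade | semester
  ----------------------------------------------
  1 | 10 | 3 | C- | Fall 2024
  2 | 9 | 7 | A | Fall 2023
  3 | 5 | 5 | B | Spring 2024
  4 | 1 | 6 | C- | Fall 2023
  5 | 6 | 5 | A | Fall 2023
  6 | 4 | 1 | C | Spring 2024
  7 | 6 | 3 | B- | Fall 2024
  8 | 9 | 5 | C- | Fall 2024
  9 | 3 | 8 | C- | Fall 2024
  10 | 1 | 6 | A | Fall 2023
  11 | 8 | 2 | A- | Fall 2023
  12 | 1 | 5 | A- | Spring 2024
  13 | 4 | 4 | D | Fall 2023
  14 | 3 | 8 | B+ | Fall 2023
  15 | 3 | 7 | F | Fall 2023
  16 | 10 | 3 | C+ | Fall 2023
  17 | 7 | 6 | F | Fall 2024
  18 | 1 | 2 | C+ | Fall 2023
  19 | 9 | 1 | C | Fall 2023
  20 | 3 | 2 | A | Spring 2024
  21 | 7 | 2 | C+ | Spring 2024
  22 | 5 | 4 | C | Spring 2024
SELECT department, COUNT(*) AS n FROM courses GROUP BY department HAVING COUNT(*) >= 3

Execution result:
department | n
Humanities | 3
Math | 3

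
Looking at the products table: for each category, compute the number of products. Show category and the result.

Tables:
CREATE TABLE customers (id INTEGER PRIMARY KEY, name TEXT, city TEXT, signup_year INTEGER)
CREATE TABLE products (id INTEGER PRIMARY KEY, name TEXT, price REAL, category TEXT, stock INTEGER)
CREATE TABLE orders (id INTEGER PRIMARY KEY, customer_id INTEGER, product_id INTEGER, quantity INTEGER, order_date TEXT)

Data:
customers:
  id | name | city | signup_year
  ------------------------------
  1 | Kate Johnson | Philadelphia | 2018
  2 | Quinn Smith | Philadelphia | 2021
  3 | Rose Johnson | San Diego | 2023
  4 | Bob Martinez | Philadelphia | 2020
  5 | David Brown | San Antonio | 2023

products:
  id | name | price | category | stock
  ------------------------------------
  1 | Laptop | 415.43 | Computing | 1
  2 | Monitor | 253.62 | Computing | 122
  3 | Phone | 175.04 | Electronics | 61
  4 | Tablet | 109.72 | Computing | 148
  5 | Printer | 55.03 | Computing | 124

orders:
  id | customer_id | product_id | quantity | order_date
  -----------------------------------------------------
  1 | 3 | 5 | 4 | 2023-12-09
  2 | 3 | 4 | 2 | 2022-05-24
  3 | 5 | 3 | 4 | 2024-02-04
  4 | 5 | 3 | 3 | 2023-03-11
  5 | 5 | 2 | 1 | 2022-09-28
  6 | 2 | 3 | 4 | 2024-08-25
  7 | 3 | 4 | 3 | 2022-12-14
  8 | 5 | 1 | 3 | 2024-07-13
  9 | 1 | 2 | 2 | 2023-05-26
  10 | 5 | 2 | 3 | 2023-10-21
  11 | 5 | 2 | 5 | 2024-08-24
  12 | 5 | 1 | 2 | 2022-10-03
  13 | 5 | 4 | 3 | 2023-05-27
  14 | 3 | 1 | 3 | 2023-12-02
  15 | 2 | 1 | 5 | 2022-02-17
SELECT category, COUNT(*) AS n FROM products GROUP BY category

Execution result:
category | n
Computing | 4
Electronics | 1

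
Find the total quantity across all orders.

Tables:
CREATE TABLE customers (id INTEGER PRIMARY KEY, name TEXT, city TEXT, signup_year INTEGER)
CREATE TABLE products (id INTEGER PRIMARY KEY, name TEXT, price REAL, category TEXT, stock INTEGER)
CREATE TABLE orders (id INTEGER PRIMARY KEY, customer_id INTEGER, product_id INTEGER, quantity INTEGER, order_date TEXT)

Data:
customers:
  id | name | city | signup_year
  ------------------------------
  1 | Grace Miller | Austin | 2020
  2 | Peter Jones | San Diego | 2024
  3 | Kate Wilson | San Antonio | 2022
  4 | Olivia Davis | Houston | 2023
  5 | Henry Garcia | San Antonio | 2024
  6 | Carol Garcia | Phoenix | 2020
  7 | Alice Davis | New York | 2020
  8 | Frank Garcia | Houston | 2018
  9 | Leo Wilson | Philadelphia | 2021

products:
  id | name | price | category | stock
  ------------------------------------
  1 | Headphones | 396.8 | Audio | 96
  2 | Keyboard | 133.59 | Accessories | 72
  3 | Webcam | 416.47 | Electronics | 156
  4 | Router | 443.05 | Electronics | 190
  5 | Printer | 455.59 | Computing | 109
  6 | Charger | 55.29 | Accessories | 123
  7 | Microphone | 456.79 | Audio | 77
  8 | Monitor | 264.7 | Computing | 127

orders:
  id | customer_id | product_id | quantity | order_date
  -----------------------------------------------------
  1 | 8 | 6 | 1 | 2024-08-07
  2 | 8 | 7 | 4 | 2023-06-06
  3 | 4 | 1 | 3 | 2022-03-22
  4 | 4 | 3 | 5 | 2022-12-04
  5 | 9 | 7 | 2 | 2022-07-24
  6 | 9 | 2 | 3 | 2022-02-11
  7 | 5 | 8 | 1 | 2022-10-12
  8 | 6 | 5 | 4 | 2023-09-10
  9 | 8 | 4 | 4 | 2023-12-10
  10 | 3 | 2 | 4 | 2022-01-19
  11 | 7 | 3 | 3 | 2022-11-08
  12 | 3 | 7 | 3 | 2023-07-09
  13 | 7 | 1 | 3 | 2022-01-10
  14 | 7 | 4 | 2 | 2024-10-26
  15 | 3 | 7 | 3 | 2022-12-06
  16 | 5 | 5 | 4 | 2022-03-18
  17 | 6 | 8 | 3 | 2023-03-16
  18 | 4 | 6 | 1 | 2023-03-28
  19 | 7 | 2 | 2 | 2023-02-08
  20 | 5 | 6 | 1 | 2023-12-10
SELECT SUM(quantity) FROM orders

Execution result:
56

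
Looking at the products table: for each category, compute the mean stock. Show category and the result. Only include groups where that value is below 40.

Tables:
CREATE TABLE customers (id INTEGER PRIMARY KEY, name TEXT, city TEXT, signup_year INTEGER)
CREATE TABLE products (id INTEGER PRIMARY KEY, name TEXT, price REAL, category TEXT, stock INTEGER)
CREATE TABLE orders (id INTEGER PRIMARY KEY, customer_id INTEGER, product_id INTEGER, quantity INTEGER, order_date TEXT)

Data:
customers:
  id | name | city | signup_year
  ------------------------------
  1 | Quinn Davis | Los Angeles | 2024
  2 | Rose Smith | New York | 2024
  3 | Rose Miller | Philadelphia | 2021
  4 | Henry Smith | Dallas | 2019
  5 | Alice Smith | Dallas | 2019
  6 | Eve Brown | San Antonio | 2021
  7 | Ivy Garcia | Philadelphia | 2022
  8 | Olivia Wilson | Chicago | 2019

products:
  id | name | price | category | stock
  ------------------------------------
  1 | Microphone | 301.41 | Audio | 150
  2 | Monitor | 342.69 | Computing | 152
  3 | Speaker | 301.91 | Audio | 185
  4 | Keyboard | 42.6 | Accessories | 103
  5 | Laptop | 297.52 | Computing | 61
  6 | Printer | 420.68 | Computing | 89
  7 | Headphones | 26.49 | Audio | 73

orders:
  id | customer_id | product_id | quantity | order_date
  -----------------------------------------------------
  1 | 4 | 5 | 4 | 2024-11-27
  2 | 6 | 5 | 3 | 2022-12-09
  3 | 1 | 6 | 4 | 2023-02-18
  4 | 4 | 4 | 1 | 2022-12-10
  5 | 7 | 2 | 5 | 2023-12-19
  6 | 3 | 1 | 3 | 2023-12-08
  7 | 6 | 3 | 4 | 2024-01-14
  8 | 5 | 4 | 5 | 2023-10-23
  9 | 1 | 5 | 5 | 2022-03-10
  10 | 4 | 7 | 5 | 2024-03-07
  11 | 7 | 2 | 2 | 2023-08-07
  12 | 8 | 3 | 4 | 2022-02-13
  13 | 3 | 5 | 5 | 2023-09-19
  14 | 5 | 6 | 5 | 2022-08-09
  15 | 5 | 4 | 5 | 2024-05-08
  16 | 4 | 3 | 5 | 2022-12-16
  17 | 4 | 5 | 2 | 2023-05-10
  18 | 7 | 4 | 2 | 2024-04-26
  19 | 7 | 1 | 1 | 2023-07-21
SELECT category, AVG(stock) AS avg_stock FROM products GROUP BY category HAVING AVG(stock) < 40

Execution result:
(no rows)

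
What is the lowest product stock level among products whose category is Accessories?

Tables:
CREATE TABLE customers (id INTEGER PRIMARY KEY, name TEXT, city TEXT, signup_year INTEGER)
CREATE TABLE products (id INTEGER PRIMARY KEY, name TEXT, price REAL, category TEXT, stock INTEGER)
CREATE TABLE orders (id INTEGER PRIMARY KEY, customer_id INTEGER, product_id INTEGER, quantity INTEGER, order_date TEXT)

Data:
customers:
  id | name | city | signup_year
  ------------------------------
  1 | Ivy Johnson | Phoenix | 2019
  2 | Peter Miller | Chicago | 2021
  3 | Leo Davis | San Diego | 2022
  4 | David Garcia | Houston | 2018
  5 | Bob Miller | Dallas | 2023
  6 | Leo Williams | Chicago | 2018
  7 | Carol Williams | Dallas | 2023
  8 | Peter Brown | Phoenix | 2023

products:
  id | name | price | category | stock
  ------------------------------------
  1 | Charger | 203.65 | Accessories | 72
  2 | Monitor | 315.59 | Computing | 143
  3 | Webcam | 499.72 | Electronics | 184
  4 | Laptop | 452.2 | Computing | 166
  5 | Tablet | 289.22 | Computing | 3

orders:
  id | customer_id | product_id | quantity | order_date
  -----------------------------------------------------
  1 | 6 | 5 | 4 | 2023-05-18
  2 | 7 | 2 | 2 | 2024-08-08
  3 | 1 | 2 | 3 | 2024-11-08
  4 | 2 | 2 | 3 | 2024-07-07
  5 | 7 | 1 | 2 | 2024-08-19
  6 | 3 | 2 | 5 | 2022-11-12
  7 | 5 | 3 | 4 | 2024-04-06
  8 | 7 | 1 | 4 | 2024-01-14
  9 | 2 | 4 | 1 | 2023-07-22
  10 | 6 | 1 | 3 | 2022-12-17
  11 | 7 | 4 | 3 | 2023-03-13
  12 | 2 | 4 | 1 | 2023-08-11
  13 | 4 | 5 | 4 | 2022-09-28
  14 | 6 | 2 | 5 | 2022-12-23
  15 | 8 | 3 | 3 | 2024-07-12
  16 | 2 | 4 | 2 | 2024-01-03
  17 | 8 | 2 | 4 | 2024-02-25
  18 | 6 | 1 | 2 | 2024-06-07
SELECT MIN(stock) FROM products WHERE category = 'Accessories'

Execution result:
72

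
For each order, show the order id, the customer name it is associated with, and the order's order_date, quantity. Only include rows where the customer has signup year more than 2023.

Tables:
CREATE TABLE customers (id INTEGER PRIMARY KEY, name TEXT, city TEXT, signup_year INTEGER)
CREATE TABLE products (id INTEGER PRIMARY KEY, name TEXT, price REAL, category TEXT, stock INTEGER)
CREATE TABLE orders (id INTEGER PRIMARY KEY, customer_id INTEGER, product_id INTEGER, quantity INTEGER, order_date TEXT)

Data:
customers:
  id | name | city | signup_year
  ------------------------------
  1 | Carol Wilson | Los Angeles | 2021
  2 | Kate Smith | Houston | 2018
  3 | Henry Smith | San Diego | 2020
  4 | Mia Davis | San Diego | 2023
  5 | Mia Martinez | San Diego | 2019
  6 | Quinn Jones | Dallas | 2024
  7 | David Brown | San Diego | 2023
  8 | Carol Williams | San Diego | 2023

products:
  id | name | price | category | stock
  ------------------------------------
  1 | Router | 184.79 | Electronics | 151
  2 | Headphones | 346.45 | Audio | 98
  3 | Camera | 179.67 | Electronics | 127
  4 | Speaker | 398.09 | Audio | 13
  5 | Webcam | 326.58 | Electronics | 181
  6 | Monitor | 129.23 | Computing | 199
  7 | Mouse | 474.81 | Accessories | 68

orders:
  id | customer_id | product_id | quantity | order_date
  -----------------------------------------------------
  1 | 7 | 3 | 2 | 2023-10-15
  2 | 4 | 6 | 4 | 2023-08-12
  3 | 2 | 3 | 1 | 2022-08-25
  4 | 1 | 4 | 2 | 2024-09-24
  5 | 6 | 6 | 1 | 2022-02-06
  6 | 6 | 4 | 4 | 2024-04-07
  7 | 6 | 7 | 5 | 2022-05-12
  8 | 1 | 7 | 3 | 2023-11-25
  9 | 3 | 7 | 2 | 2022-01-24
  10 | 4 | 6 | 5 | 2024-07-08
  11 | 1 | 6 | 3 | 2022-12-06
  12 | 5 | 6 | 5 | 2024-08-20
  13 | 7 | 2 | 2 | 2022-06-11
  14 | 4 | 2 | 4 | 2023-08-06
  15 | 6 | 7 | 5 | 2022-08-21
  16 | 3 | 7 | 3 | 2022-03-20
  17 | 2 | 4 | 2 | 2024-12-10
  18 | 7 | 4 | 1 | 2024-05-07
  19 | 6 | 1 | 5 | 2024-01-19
SELECT c.id, p.name AS customer, c.order_date, c.quantity FROM orders c JOIN customers p ON c.customer_id = p.id WHERE p.signup_year > 2023

Execution result:
id | customer | order_date | quantity
5 | Quinn Jones | 2022-02-06 | 1
6 | Quinn Jones | 2024-04-07 | 4
7 | Quinn Jones | 2022-05-12 | 5
15 | Quinn Jones | 2022-08-21 | 5
19 | Quinn Jones | 2024-01-19 | 5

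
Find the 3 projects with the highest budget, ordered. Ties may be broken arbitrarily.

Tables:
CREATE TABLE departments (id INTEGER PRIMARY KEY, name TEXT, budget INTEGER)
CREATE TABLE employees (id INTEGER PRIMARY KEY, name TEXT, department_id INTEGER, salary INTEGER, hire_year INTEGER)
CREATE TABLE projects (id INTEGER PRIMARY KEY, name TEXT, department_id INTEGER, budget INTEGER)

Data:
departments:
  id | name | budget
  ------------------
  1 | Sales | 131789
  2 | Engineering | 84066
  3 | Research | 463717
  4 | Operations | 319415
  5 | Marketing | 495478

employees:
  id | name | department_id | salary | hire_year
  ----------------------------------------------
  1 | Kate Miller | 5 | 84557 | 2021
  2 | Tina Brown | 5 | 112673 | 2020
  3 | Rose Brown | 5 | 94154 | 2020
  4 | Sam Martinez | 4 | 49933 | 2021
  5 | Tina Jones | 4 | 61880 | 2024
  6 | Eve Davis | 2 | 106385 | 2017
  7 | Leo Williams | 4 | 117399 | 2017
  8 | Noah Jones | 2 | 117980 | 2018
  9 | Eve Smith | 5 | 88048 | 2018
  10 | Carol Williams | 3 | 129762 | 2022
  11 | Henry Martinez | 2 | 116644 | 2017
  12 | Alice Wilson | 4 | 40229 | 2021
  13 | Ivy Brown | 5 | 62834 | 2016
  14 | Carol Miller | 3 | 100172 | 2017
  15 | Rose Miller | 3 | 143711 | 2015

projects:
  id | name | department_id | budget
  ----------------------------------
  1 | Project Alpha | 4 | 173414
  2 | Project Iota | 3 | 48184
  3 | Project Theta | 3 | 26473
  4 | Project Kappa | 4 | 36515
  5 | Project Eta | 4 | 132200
SELECT name, budget FROM projects ORDER BY budget DESC LIMIT 3

Execution result:
name | budget
Project Alpha | 173414
Project Eta | 132200
Project Iota | 48184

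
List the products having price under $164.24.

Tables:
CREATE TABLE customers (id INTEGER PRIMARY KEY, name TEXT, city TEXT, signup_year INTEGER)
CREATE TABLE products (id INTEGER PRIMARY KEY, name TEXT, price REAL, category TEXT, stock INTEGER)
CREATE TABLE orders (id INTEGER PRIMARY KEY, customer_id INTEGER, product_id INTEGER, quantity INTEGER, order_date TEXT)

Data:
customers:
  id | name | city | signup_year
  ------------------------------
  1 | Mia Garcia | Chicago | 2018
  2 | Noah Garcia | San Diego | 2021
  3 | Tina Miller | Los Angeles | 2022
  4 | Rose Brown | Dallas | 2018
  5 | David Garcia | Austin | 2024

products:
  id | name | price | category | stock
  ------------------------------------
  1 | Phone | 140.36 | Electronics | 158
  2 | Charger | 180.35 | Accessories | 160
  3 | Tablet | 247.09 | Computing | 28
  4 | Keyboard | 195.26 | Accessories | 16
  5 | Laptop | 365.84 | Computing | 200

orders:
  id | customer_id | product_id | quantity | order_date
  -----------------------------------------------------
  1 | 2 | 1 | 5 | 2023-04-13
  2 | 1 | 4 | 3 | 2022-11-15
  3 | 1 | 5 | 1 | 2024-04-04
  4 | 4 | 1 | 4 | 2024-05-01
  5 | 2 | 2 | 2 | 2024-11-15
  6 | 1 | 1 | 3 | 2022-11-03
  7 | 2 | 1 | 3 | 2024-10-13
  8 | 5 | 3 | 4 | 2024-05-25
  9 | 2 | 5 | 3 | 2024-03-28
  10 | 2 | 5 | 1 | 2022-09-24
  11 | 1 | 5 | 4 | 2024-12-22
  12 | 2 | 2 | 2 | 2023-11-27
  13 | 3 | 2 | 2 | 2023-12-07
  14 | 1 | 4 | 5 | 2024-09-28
SELECT name, price FROM products WHERE price < 164.24

Execution result:
name | price
Phone | 140.36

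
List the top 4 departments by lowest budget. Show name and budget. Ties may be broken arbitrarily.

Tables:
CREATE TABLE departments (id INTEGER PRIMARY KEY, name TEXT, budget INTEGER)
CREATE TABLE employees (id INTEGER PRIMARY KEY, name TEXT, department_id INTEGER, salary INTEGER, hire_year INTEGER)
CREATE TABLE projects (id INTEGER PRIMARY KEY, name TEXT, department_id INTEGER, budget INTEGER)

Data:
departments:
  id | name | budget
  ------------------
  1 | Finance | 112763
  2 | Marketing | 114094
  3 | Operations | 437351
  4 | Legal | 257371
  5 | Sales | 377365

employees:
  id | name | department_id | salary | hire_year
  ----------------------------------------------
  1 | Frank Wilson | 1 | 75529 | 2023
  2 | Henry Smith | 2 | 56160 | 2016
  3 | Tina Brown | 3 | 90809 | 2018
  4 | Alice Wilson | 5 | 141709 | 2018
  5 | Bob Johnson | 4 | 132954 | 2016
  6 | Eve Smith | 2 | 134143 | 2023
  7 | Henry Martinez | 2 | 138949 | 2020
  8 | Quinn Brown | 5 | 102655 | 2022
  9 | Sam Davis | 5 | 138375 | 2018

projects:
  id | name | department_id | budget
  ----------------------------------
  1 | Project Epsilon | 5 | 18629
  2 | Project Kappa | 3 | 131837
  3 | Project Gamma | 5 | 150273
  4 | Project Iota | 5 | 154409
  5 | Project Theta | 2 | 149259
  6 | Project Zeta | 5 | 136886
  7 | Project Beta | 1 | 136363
SELECT name, budget FROM departments ORDER BY budget ASC LIMIT 4

Execution result:
name | budget
Finance | 112763
Marketing | 114094
Legal | 257371
Sales | 377365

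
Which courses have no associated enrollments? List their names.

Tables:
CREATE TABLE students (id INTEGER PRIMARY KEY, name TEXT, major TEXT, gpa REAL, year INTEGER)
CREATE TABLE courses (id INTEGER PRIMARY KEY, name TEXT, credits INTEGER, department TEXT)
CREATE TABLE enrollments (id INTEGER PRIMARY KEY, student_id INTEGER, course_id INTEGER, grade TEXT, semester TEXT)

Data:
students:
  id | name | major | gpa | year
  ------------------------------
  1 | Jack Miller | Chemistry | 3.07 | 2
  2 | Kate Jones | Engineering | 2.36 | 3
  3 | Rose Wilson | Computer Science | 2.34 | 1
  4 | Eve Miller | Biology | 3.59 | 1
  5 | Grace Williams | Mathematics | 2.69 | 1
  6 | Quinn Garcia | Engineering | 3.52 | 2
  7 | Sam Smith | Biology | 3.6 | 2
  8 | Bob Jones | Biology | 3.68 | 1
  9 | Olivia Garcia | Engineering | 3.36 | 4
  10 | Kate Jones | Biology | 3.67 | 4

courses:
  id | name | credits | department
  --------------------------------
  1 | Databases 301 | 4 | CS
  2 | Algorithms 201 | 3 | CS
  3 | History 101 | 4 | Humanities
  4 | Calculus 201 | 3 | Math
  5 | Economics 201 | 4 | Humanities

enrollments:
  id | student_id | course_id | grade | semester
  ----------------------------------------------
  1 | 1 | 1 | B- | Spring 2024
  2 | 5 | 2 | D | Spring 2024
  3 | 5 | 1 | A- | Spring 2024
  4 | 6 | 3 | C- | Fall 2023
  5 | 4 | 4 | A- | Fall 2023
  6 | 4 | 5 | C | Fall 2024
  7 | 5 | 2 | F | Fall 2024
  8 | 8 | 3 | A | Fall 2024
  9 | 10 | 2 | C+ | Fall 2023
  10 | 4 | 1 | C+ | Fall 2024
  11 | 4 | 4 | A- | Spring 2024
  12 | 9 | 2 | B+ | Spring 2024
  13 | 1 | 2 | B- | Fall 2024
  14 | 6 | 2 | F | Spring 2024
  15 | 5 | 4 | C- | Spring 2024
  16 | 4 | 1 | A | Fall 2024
SELECT p.name FROM courses p LEFT JOIN enrollments c ON c.course_id = p.id WHERE c.id IS NULL

Execution result:
(no rows)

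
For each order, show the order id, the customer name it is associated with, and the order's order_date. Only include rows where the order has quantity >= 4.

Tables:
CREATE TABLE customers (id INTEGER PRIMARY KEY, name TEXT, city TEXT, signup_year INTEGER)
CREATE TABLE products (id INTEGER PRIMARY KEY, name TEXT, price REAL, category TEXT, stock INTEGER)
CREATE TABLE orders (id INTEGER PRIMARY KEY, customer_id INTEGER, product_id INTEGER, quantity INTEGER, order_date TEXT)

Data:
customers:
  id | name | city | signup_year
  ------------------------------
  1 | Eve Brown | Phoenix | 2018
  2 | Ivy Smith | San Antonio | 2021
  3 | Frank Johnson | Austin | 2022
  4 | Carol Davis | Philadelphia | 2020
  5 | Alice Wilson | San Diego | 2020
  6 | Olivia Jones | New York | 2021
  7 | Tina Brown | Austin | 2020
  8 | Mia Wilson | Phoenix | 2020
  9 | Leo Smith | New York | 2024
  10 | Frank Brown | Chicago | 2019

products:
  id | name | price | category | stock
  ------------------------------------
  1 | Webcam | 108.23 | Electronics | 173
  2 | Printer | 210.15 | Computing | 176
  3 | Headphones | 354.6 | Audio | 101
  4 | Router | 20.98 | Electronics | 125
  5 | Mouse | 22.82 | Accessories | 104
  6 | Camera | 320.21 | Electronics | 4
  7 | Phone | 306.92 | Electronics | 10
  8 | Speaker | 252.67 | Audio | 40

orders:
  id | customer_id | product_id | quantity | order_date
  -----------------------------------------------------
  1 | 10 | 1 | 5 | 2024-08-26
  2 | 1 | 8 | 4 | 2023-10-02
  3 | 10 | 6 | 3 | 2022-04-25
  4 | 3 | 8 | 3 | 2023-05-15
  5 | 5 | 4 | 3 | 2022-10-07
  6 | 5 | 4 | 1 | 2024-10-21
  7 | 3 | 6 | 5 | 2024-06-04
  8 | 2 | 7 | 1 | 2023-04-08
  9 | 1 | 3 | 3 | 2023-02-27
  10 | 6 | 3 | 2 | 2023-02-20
SELECT c.id, p.name AS customer, c.order_date FROM orders c JOIN customers p ON c.customer_id = p.id WHERE c.quantity >= 4

Execution result:
id | customer | order_date
1 | Frank Brown | 2024-08-26
2 | Eve Brown | 2023-10-02
7 | Frank Johnson | 2024-06-04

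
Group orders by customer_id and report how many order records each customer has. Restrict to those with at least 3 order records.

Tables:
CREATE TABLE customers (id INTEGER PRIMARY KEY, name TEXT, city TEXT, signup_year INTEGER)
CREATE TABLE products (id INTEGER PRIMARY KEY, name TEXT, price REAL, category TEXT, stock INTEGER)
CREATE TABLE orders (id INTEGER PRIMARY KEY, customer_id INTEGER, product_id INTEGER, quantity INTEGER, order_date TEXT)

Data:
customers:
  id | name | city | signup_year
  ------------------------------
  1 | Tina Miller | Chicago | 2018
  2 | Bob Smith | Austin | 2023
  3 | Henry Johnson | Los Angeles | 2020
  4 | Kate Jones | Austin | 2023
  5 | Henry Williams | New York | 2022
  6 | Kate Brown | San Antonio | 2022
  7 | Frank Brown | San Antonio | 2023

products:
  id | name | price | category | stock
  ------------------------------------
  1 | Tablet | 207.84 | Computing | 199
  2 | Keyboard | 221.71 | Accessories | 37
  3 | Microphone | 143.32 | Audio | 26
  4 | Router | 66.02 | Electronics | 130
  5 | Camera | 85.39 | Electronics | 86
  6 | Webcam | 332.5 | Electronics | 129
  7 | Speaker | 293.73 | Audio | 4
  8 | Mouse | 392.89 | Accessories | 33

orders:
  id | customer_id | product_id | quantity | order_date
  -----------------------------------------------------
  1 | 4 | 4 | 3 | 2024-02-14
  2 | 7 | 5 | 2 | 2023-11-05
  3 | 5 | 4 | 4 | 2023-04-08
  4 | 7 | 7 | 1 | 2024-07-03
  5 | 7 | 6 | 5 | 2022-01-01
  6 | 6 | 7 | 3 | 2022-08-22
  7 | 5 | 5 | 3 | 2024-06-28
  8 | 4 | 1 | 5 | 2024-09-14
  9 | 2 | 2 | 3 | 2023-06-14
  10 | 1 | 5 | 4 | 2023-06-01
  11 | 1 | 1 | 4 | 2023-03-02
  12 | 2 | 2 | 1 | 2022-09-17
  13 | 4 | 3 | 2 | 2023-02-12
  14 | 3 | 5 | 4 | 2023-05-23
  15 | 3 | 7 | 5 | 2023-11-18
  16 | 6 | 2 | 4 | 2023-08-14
SELECT customer_id, COUNT(*) AS order_count FROM orders GROUP BY customer_id HAVING COUNT(*) >= 3

Execution result:
customer_id | order_count
4 | 3
7 | 3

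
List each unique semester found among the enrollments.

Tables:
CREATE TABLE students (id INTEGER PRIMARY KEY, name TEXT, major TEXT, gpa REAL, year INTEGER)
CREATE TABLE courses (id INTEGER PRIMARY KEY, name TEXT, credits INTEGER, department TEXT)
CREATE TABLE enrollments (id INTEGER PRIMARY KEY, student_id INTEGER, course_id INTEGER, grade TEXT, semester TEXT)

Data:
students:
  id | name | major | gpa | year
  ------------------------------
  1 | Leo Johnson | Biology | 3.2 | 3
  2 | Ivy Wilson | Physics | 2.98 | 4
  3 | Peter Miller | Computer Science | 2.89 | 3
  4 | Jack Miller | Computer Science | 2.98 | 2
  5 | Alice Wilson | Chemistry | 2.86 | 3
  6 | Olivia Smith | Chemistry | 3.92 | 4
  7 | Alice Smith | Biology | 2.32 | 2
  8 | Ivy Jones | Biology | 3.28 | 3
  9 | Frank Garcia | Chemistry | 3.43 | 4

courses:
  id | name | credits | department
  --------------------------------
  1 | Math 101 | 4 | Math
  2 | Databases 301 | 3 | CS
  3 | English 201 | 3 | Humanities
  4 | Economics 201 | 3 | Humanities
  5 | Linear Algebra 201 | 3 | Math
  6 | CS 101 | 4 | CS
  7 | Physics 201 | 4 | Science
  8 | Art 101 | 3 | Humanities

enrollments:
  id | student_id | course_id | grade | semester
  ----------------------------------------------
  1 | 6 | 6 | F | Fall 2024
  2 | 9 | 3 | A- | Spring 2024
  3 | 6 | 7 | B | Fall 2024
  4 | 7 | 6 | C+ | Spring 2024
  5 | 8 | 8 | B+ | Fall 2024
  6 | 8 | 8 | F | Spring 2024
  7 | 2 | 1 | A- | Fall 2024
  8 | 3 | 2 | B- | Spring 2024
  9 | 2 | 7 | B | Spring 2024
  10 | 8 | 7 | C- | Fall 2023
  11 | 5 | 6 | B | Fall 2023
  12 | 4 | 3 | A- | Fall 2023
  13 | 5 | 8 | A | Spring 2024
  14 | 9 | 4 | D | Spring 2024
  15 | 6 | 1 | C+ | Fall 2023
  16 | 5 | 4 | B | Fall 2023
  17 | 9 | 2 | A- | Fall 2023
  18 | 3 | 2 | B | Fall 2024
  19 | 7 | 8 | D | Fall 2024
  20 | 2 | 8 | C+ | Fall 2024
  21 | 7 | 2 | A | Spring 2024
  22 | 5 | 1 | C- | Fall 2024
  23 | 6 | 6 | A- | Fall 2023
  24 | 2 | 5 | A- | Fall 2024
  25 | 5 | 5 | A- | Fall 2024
SELECT DISTINCT semester FROM enrollments

Execution result:
semester
Fall 2024
Spring 2024
Fall 2023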